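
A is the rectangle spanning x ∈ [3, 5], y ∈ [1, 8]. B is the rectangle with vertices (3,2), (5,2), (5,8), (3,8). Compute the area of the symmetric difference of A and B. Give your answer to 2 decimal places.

2.00

|A∩B|: x∈[3,5], y∈[2,8] → 2·6 = 12.
|A △ B| = |A| + |B| − 2·|A∩B| = 14 + 12 − 24 = 2.00.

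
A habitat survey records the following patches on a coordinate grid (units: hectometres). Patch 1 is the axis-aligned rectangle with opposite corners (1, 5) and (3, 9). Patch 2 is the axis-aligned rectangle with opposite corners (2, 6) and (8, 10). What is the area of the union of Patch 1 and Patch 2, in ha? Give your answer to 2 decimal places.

By inclusion–exclusion:
Individual areas: |Patch 1| = 8, |Patch 2| = 24.
|Patch 1∩Patch 2|: x∈[2,3], y∈[6,9] → 1·3 = 3.
|Patch 1 ∪ Patch 2| = 32 − 3 = 29.00.

29.00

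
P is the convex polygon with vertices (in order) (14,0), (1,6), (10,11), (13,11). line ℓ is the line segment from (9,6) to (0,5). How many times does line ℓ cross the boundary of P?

1

The segment meets the boundary at (2.552,5.284).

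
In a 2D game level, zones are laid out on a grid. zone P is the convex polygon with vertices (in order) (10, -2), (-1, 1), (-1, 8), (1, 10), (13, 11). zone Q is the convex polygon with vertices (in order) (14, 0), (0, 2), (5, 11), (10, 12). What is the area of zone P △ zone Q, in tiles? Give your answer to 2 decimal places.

66.81

|zone P| = 136, |zone Q| = 100, |zone P∩zone Q| = 84.5934.
|zone P △ zone Q| = |zone P| + |zone Q| − 2·|zone P∩zone Q| = 136 + 100 − 169.1868 = 66.81.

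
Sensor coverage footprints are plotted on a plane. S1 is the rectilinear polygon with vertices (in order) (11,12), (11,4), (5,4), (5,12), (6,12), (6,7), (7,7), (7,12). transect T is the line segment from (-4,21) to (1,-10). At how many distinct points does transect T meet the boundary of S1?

The segment lies entirely outside S1 and never meets its boundary.

0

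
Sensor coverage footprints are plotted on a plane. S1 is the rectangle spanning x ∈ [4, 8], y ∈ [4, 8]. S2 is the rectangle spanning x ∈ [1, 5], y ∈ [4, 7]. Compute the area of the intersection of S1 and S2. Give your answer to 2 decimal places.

3.00

|S1∩S2|: x∈[4,5], y∈[4,7] → 1·3 = 3.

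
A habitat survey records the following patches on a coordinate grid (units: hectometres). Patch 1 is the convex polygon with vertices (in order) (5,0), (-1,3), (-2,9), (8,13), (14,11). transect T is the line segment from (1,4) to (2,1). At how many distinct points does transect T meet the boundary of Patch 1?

The segment meets the boundary at (1.8,1.6).

1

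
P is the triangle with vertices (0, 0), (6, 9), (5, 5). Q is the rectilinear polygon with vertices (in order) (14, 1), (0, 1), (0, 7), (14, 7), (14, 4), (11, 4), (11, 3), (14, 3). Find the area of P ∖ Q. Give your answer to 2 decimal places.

1.00

|P| = 7.5, |P∩Q| = 6.5.
|P ∖ Q| = |P| − |P∩Q| = 7.5 − 6.5 = 1.00.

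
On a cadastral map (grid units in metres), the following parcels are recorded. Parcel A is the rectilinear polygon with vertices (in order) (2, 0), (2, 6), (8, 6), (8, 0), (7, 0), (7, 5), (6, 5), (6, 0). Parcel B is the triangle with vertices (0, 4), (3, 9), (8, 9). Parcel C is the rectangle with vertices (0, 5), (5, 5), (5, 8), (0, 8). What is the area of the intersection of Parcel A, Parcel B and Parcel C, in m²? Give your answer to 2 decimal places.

The intersection is the polygon with vertices (3.2,6), (2,5.25), (2,6).
By the shoelace formula its area is 0.45.

0.45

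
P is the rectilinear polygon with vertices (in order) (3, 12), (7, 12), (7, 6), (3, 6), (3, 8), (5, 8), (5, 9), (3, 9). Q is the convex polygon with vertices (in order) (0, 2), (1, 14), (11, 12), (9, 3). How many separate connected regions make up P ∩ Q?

P ∩ Q is a single connected region.

1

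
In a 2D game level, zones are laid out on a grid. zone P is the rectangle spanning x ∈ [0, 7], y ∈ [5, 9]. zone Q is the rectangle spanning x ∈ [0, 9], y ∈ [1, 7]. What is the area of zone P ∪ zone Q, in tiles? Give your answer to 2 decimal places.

68.00

By inclusion–exclusion:
Individual areas: |zone P| = 28, |zone Q| = 54.
|zone P∩zone Q|: x∈[0,7], y∈[5,7] → 7·2 = 14.
|zone P ∪ zone Q| = 82 − 14 = 68.00.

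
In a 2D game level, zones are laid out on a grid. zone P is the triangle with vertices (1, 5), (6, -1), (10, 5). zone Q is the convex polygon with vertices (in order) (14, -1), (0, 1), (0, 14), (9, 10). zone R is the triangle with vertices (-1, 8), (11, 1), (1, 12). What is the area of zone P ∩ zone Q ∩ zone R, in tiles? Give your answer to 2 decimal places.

5.00

The intersection is the polygon with vertices (7.364,5), (8.885,3.327), (8.36,2.54), (4.143,5).
By the shoelace formula its area is 5.00.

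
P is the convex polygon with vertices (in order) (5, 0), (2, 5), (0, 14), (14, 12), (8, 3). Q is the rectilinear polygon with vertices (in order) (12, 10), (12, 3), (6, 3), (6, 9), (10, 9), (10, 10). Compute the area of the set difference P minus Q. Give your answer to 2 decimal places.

|P| = 106, |P∩Q| = 26.
|P ∖ Q| = |P| − |P∩Q| = 106 − 26 = 80.00.

80.00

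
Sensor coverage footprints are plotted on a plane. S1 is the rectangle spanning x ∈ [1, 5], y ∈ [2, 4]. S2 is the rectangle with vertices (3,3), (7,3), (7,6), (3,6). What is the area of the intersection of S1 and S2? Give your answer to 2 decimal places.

|S1∩S2|: x∈[3,5], y∈[3,4] → 2·1 = 2.

2.00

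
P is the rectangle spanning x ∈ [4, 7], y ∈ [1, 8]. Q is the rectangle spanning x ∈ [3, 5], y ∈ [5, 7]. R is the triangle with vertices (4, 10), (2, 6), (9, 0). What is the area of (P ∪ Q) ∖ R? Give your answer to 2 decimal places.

|P ∪ Q| = 23.
|(P ∪ Q) ∩ R| = 12.9881.
|(P ∪ Q) ∖ R| = 23 − 12.9881 = 10.01.

10.01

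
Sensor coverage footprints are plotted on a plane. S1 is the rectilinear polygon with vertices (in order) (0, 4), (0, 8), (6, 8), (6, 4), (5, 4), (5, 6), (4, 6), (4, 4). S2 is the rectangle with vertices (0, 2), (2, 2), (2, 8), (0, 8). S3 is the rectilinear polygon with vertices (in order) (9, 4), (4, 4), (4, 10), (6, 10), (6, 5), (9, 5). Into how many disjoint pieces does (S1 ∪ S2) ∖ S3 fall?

(S1 ∪ S2) ∖ S3 is a single connected region.

1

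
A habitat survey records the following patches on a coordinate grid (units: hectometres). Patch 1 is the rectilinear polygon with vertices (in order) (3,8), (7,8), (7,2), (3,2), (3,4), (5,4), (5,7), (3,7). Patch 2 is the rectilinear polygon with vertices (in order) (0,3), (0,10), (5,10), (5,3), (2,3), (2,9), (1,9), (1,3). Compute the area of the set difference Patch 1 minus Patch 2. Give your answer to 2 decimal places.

|Patch 1| = 18, |Patch 1∩Patch 2| = 4.
|Patch 1 ∖ Patch 2| = |Patch 1| − |Patch 1∩Patch 2| = 18 − 4 = 14.00.

14.00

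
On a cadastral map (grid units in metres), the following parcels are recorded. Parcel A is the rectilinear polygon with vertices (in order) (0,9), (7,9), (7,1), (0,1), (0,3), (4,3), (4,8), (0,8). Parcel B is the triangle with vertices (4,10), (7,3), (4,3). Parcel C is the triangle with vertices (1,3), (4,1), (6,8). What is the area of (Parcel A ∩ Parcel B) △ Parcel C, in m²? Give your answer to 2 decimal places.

|Parcel A ∩ Parcel B| = 10.2857.
|(Parcel A ∩ Parcel B) ∩ Parcel C| = 3.9714.
|(Parcel A ∩ Parcel B) △ Parcel C| = 10.2857 + 12.5 − 7.9429 = 14.84.

14.84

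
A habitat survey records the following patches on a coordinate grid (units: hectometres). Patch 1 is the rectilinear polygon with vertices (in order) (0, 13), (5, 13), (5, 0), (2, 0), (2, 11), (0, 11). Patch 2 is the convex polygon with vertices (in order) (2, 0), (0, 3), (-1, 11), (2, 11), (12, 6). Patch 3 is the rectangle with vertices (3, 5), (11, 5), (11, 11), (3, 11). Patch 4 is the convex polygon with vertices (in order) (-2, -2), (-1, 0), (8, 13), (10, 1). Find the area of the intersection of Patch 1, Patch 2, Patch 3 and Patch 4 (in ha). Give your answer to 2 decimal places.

4.44

The intersection is the polygon with vertices (5,5), (3,5), (3,5.778), (5,8.667).
By the shoelace formula its area is 4.44.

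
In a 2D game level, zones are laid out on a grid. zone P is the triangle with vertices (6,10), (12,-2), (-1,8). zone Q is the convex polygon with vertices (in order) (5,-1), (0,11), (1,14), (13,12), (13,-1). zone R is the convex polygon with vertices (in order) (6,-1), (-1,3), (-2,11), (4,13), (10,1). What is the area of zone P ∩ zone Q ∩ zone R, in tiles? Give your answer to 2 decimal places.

The intersection is the polygon with vertices (2.311,5.453), (1.011,8.575), (5.562,9.875), (10,1), (8.848,0.424).
By the shoelace formula its area is 36.97.

36.97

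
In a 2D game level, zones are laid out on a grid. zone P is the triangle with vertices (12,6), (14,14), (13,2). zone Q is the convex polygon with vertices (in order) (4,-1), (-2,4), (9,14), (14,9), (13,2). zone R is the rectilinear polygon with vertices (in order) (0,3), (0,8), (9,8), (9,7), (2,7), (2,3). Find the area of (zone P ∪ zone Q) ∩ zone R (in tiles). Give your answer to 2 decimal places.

The region (zone P ∪ zone Q) ∩ zone R is the polygon with vertices (2.4,8), (9,8), (9,7), (2,7), (2,3), (0,3), (0,5.818).
By the shoelace formula its area is 14.38.

14.38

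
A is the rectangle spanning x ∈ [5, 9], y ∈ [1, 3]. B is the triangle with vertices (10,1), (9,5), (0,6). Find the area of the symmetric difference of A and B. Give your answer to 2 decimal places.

21.00

|A| = 8, |B| = 17.5, |A∩B| = 2.25.
|A △ B| = |A| + |B| − 2·|A∩B| = 8 + 17.5 − 4.5 = 21.00.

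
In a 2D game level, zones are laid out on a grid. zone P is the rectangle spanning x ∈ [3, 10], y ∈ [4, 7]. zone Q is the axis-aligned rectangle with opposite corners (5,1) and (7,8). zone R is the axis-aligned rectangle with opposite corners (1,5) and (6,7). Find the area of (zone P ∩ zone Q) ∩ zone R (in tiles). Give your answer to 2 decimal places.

The region (zone P ∩ zone Q) ∩ zone R is the polygon with vertices (5,7), (6,7), (6,5), (5,5).
By the shoelace formula its area is 2.00.

2.00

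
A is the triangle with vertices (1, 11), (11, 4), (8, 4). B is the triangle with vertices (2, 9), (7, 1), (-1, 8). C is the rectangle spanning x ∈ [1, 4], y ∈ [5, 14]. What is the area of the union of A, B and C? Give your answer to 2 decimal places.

By inclusion–exclusion:
Individual areas: |A| = 10.5, |B| = 14.5, |C| = 27.
|A∩B| = 0.
|A∩C| = 1.35.
|B∩C| = 7.7405.
|A∩B∩C| = 0.
|A ∪ B ∪ C| = 52 − 9.0905 + 0 = 42.91.

42.91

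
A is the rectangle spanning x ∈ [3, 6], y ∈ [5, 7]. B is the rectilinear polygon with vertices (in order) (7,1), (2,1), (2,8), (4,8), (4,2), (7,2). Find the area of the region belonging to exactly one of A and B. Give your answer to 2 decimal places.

|A| = 6, |B| = 17, |A∩B| = 2.
|A △ B| = |A| + |B| − 2·|A∩B| = 6 + 17 − 4 = 19.00.

19.00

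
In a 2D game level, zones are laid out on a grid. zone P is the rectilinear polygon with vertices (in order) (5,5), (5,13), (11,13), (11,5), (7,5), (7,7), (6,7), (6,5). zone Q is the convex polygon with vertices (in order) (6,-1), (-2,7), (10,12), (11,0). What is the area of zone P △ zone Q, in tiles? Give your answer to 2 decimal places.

|zone P| = 46, |zone Q| = 98.5, |zone P∩zone Q| = 29.8333.
|zone P △ zone Q| = |zone P| + |zone Q| − 2·|zone P∩zone Q| = 46 + 98.5 − 59.6667 = 84.83.

84.83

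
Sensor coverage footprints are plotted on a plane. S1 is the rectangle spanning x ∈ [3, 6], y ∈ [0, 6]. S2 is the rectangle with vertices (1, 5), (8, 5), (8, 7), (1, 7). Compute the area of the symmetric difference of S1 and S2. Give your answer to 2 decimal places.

|S1∩S2|: x∈[3,6], y∈[5,6] → 3·1 = 3.
|S1 △ S2| = |S1| + |S2| − 2·|S1∩S2| = 18 + 14 − 6 = 26.00.

26.00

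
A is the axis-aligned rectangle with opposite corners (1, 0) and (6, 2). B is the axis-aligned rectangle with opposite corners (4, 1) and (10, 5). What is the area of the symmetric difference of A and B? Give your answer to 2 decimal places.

30.00

|A∩B|: x∈[4,6], y∈[1,2] → 2·1 = 2.
|A △ B| = |A| + |B| − 2·|A∩B| = 10 + 24 − 4 = 30.00.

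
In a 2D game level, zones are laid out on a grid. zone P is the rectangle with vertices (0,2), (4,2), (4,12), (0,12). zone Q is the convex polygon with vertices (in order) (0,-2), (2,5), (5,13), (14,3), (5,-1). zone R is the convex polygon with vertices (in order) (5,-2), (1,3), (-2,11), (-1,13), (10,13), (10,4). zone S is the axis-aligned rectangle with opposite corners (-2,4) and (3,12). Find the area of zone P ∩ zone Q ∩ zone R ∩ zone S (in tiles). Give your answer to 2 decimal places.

The intersection is the polygon with vertices (2,5), (3,7.667), (3,4), (1.714,4).
By the shoelace formula its area is 2.48.

2.48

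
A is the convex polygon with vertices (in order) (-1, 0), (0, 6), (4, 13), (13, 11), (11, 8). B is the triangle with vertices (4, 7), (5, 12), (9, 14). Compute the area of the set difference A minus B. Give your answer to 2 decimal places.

|A| = 82, |A∩B| = 7.2882.
|A ∖ B| = |A| − |A∩B| = 82 − 7.2882 = 74.71.

74.71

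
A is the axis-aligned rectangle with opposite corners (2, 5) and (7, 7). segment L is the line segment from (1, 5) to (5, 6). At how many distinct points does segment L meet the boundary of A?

1

The segment meets the boundary at (2,5.25).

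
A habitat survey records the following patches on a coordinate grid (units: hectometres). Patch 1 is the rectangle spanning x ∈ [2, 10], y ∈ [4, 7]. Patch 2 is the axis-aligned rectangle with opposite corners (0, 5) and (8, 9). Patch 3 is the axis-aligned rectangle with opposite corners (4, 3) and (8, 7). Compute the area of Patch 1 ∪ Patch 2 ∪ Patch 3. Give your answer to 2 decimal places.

48.00

By inclusion–exclusion:
Individual areas: |Patch 1| = 24, |Patch 2| = 32, |Patch 3| = 16.
|Patch 1∩Patch 2|: x∈[2,8], y∈[5,7] → 6·2 = 12.
|Patch 1∩Patch 3|: x∈[4,8], y∈[4,7] → 4·3 = 12.
|Patch 2∩Patch 3|: x∈[4,8], y∈[5,7] → 4·2 = 8.
|Patch 1∩Patch 2∩Patch 3| = 8.
|Patch 1 ∪ Patch 2 ∪ Patch 3| = 72 − 32 + 8 = 48.00.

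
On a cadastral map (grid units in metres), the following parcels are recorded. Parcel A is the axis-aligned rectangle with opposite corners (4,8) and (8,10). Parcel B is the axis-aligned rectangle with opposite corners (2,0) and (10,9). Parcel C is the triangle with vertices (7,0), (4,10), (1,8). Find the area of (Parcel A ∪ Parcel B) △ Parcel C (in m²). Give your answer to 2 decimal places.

|Parcel A ∪ Parcel B| = 76.
|(Parcel A ∪ Parcel B) ∩ Parcel C| = 16.25.
|(Parcel A ∪ Parcel B) △ Parcel C| = 76 + 18 − 32.5 = 61.50.

61.50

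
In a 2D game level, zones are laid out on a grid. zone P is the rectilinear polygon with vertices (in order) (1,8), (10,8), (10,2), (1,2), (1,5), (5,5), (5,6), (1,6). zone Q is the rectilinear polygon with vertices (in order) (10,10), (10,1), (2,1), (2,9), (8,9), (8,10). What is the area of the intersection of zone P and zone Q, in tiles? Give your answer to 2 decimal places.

The intersection is the polygon with vertices (10,8), (10,2), (2,2), (2,5), (5,5), (5,6), (2,6), (2,8).
By the shoelace formula its area is 45.00.

45.00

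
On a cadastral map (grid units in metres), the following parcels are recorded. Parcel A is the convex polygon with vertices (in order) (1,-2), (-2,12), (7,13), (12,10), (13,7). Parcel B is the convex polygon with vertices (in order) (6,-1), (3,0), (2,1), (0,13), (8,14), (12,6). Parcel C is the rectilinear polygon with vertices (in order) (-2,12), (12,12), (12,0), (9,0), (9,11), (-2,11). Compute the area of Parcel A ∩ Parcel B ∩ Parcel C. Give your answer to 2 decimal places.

The intersection is the polygon with vertices (9.143,11.714), (11.909,6.182), (9,4), (9,11), (0.333,11), (0.167,12), (8.667,12).
By the shoelace formula its area is 20.34.

20.34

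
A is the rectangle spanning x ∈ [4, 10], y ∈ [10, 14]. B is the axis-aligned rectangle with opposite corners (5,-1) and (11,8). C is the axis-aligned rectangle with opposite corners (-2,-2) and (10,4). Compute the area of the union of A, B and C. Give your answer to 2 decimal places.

By inclusion–exclusion:
Individual areas: |A| = 24, |B| = 54, |C| = 72.
|A∩B| = 0 (no overlap).
|A∩C| = 0 (no overlap).
|B∩C|: x∈[5,10], y∈[-1,4] → 5·5 = 25.
|A∩B∩C| = 0.
|A ∪ B ∪ C| = 150 − 25 + 0 = 125.00.

125.00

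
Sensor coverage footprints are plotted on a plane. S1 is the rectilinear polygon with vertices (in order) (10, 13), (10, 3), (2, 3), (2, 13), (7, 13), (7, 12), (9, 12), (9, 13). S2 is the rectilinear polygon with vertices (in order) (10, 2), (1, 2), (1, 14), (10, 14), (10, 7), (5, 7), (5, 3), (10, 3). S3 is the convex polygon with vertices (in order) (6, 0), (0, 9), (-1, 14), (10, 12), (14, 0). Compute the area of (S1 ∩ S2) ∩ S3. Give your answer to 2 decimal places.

53.52

|S1 ∩ S2| = 58.
|(S1 ∩ S2) ∩ S3| = 53.52.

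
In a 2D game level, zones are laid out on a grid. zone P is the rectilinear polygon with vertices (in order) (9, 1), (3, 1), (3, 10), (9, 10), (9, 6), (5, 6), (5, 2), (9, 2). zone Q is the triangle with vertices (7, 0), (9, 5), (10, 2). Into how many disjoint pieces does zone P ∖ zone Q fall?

zone P ∖ zone Q splits into 2 disjoint pieces (area 0.0833, area 36.6).

2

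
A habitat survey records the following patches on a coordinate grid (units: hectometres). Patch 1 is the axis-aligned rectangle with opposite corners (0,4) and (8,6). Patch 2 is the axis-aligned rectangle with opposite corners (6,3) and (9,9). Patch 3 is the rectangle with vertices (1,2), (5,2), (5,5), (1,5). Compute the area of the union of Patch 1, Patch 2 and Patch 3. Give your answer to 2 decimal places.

By inclusion–exclusion:
Individual areas: |Patch 1| = 16, |Patch 2| = 18, |Patch 3| = 12.
|Patch 1∩Patch 2|: x∈[6,8], y∈[4,6] → 2·2 = 4.
|Patch 1∩Patch 3|: x∈[1,5], y∈[4,5] → 4·1 = 4.
|Patch 2∩Patch 3| = 0 (no overlap).
|Patch 1∩Patch 2∩Patch 3| = 0.
|Patch 1 ∪ Patch 2 ∪ Patch 3| = 46 − 8 + 0 = 38.00.

38.00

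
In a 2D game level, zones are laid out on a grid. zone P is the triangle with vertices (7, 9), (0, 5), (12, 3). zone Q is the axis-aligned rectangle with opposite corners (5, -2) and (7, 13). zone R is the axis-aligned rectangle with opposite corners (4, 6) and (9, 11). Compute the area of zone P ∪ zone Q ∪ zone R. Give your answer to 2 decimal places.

61.97

By inclusion–exclusion:
Individual areas: |zone P| = 31, |zone Q| = 30, |zone R| = 25.
|zone P∩zone Q| = 8.8571.
|zone P∩zone R| = 10.0286.
|zone Q∩zone R|: x∈[5,7], y∈[6,11] → 2·5 = 10.
|zone P∩zone Q∩zone R| = 4.8571.
|zone P ∪ zone Q ∪ zone R| = 86 − 28.8857 + 4.8571 = 61.97.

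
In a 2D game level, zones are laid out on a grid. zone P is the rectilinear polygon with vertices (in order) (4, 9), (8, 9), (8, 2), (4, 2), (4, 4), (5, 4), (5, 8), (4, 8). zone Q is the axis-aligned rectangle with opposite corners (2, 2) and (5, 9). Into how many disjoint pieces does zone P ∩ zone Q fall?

2

zone P ∩ zone Q splits into 2 disjoint pieces (area 1, area 2).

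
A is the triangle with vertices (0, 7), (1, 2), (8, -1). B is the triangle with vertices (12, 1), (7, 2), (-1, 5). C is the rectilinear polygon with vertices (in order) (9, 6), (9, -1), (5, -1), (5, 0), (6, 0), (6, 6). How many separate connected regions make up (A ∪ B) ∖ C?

2

(A ∪ B) ∖ C splits into 2 disjoint pieces (area 15.8584, area 0.4846).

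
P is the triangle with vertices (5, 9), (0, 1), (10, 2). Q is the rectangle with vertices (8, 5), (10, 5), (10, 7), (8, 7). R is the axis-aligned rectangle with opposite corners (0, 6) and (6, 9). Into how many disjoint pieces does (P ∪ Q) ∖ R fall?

2

(P ∪ Q) ∖ R splits into 2 disjoint pieces (area 32.3875, area 4).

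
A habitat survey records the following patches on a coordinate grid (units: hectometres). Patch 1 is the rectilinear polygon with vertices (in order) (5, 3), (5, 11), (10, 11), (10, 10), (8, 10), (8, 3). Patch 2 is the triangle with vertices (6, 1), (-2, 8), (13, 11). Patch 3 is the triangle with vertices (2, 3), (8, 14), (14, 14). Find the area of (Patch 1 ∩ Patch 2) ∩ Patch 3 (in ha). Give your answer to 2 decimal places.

7.82

|Patch 1 ∩ Patch 2| = 20.2429.
|(Patch 1 ∩ Patch 2) ∩ Patch 3| = 7.82.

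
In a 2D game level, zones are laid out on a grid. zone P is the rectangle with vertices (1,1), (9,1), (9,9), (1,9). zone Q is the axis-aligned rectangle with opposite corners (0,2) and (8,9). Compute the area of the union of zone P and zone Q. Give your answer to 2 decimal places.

By inclusion–exclusion:
Individual areas: |zone P| = 64, |zone Q| = 56.
|zone P∩zone Q|: x∈[1,8], y∈[2,9] → 7·7 = 49.
|zone P ∪ zone Q| = 120 − 49 = 71.00.

71.00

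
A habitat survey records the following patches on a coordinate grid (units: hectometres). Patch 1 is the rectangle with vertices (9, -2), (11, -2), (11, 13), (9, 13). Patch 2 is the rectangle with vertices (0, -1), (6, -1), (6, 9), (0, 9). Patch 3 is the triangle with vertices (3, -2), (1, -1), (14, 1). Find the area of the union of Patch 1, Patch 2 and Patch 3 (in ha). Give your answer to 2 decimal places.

95.63

By inclusion–exclusion:
Individual areas: |Patch 1| = 30, |Patch 2| = 60, |Patch 3| = 8.5.
|Patch 1∩Patch 2| = 0 (no overlap).
|Patch 1∩Patch 3| = 0.951.
|Patch 2∩Patch 3| = 1.9231.
|Patch 1∩Patch 2∩Patch 3| = 0.
|Patch 1 ∪ Patch 2 ∪ Patch 3| = 98.5 − 2.8741 + 0 = 95.63.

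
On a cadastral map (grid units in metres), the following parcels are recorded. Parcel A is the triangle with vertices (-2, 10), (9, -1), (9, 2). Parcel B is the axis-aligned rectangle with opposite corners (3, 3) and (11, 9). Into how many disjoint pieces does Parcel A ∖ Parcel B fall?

2

Parcel A ∖ Parcel B splits into 2 disjoint pieces (area 3.4091, area 7.3125).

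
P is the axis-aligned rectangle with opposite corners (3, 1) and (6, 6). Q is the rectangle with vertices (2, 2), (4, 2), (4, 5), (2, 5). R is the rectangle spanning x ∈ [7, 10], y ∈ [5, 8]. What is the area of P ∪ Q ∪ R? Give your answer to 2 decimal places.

By inclusion–exclusion:
Individual areas: |P| = 15, |Q| = 6, |R| = 9.
|P∩Q|: x∈[3,4], y∈[2,5] → 1·3 = 3.
|P∩R| = 0 (no overlap).
|Q∩R| = 0 (no overlap).
|P∩Q∩R| = 0.
|P ∪ Q ∪ R| = 30 − 3 + 0 = 27.00.

27.00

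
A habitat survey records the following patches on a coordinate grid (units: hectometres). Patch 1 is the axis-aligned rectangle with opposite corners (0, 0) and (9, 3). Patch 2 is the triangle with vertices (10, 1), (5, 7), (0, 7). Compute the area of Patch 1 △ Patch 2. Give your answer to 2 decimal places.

39.27

|Patch 1| = 27, |Patch 2| = 15, |Patch 1∩Patch 2| = 1.3667.
|Patch 1 △ Patch 2| = |Patch 1| + |Patch 2| − 2·|Patch 1∩Patch 2| = 27 + 15 − 2.7333 = 39.27.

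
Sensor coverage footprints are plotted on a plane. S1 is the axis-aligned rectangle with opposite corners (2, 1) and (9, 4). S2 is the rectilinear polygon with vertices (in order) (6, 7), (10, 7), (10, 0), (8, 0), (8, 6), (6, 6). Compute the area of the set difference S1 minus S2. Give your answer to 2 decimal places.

18.00

|S1| = 21, |S1∩S2| = 3.
|S1 ∖ S2| = |S1| − |S1∩S2| = 21 − 3 = 18.00.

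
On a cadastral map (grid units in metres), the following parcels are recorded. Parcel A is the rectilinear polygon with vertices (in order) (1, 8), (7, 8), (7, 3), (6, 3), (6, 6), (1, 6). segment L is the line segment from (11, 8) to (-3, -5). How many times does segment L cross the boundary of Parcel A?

The segment meets the boundary at (6,3.357), (7,4.286).

2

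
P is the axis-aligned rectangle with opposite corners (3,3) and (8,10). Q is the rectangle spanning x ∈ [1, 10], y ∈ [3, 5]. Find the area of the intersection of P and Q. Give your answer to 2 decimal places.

10.00

|P∩Q|: x∈[3,8], y∈[3,5] → 5·2 = 10.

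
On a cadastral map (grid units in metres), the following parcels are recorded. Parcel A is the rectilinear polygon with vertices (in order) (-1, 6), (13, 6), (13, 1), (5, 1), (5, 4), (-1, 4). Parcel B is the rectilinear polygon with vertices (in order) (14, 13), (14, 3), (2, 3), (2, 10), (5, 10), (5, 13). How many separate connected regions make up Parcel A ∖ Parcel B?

2

Parcel A ∖ Parcel B splits into 2 disjoint pieces (area 6, area 16).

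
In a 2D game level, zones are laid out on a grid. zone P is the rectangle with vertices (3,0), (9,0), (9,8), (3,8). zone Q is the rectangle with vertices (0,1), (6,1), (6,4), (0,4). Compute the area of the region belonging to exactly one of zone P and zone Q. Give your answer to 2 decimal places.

|zone P∩zone Q|: x∈[3,6], y∈[1,4] → 3·3 = 9.
|zone P △ zone Q| = |zone P| + |zone Q| − 2·|zone P∩zone Q| = 48 + 18 − 18 = 48.00.

48.00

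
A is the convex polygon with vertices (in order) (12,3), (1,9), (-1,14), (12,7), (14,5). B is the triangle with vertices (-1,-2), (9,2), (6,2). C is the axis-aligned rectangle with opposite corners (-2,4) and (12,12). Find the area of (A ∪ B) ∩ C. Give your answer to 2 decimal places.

The region (A ∪ B) ∩ C is the polygon with vertices (1,9), (-0.2,12), (2.714,12), (12,7), (12,4), (10.167,4).
By the shoelace formula its area is 43.67.

43.67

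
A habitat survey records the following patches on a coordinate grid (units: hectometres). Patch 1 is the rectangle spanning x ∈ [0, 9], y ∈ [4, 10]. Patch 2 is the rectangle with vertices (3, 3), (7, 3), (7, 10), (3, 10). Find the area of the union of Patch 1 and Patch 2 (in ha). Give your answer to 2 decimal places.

By inclusion–exclusion:
Individual areas: |Patch 1| = 54, |Patch 2| = 28.
|Patch 1∩Patch 2|: x∈[3,7], y∈[4,10] → 4·6 = 24.
|Patch 1 ∪ Patch 2| = 82 − 24 = 58.00.

58.00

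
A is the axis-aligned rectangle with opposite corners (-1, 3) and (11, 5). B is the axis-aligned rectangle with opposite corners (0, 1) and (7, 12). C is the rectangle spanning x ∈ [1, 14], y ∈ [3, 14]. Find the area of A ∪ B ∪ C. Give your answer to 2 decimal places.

By inclusion–exclusion:
Individual areas: |A| = 24, |B| = 77, |C| = 143.
|A∩B|: x∈[0,7], y∈[3,5] → 7·2 = 14.
|A∩C|: x∈[1,11], y∈[3,5] → 10·2 = 20.
|B∩C|: x∈[1,7], y∈[3,12] → 6·9 = 54.
|A∩B∩C| = 12.
|A ∪ B ∪ C| = 244 − 88 + 12 = 168.00.

168.00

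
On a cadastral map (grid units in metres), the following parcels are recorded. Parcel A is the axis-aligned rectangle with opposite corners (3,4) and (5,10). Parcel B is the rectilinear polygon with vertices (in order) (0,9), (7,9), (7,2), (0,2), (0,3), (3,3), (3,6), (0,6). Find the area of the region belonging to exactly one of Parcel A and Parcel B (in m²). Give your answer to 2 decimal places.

|Parcel A| = 12, |Parcel B| = 40, |Parcel A∩Parcel B| = 10.
|Parcel A △ Parcel B| = |Parcel A| + |Parcel B| − 2·|Parcel A∩Parcel B| = 12 + 40 − 20 = 32.00.

32.00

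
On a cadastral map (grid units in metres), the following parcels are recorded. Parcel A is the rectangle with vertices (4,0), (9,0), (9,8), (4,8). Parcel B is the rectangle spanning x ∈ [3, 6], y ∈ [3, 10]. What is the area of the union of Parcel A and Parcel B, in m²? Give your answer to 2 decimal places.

By inclusion–exclusion:
Individual areas: |Parcel A| = 40, |Parcel B| = 21.
|Parcel A∩Parcel B|: x∈[4,6], y∈[3,8] → 2·5 = 10.
|Parcel A ∪ Parcel B| = 61 − 10 = 51.00.

51.00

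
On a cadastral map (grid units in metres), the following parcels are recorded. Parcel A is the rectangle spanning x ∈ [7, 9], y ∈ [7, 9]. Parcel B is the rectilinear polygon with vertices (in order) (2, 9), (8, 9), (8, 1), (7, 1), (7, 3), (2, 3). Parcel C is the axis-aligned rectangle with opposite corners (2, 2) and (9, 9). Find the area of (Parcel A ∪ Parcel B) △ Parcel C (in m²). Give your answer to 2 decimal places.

|Parcel A ∪ Parcel B| = 40.
|(Parcel A ∪ Parcel B) ∩ Parcel C| = 39.
|(Parcel A ∪ Parcel B) △ Parcel C| = 40 + 49 − 78 = 11.00.

11.00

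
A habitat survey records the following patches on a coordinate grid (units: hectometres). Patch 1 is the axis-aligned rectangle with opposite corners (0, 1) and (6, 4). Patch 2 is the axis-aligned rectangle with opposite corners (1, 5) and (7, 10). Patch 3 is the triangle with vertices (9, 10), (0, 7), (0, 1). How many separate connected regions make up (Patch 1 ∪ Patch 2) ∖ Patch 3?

(Patch 1 ∪ Patch 2) ∖ Patch 3 splits into 3 disjoint pieces (area 13.5, area 4.5, area 10).

3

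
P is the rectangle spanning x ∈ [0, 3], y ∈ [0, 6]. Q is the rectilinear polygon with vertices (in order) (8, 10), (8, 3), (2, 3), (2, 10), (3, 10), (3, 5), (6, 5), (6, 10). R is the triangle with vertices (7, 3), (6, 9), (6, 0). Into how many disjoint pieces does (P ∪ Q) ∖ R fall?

2

(P ∪ Q) ∖ R splits into 2 disjoint pieces (area 28, area 11).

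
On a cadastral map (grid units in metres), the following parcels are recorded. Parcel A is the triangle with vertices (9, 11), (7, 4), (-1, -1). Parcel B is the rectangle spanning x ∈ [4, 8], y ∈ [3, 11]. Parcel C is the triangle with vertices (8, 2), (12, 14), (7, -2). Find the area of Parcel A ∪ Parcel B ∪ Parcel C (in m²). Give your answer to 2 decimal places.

42.95

By inclusion–exclusion:
Individual areas: |Parcel A| = 23, |Parcel B| = 32, |Parcel C| = 2.
|Parcel A∩Parcel B| = 14.05.
|Parcel A∩Parcel C| = 0.
|Parcel B∩Parcel C| = 0.
|Parcel A∩Parcel B∩Parcel C| = 0.
|Parcel A ∪ Parcel B ∪ Parcel C| = 57 − 14.05 + 0 = 42.95.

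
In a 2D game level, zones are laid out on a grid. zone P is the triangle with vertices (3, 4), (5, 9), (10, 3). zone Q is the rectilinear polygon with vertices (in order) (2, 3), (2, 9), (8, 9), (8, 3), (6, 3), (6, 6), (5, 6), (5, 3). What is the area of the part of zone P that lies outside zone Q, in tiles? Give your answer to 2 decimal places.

4.47

|zone P| = 18.5, |zone P∩zone Q| = 14.0286.
|zone P ∖ zone Q| = |zone P| − |zone P∩zone Q| = 18.5 − 14.0286 = 4.47.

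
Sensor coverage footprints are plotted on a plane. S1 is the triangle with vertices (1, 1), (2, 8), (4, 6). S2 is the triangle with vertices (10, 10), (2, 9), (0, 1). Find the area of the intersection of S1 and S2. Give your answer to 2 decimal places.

The intersection is the polygon with vertices (2,8), (4,6), (2.174,2.957), (1.147,2.033).
By the shoelace formula its area is 7.54.

7.54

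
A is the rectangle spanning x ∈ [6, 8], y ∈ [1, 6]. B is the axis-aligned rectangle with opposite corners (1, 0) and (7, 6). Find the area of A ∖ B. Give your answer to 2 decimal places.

5.00

|A∩B|: x∈[6,7], y∈[1,6] → 1·5 = 5.
|A| = 10.
|A ∖ B| = |A| − |A∩B| = 10 − 5 = 5.00.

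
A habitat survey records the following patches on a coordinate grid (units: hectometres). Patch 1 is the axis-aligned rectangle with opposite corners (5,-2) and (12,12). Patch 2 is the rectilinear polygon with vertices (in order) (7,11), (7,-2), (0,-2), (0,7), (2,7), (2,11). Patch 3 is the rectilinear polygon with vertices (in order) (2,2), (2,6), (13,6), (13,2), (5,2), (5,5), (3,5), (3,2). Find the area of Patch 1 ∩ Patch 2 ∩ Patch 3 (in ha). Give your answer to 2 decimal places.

8.00

The intersection is the polygon with vertices (7,2), (5,2), (5,5), (5,6), (7,6).
By the shoelace formula its area is 8.00.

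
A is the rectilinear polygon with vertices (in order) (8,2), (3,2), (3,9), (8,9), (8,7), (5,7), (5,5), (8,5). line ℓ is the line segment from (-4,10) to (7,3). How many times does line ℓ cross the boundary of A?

The segment meets the boundary at (3,5.545).

1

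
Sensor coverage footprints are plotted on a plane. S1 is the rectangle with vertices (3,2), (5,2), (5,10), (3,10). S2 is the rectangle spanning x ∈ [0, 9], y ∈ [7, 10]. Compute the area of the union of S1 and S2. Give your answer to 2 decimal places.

By inclusion–exclusion:
Individual areas: |S1| = 16, |S2| = 27.
|S1∩S2|: x∈[3,5], y∈[7,10] → 2·3 = 6.
|S1 ∪ S2| = 43 − 6 = 37.00.

37.00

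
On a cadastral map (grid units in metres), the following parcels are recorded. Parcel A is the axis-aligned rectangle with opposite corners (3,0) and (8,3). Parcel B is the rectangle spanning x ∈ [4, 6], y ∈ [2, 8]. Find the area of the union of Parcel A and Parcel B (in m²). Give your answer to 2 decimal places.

By inclusion–exclusion:
Individual areas: |Parcel A| = 15, |Parcel B| = 12.
|Parcel A∩Parcel B|: x∈[4,6], y∈[2,3] → 2·1 = 2.
|Parcel A ∪ Parcel B| = 27 − 2 = 25.00.

25.00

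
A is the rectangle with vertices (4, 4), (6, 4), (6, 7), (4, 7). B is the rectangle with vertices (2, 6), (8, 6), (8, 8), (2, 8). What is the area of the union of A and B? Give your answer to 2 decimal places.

By inclusion–exclusion:
Individual areas: |A| = 6, |B| = 12.
|A∩B|: x∈[4,6], y∈[6,7] → 2·1 = 2.
|A ∪ B| = 18 − 2 = 16.00.

16.00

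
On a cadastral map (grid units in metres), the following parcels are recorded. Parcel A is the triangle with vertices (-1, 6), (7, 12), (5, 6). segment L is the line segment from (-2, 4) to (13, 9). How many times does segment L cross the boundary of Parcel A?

The segment meets the boundary at (5.125,6.375), (4,6).

2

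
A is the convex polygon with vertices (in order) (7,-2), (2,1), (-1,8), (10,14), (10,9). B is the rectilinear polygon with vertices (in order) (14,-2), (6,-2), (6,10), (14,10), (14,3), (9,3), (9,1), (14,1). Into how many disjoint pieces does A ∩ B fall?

1

A ∩ B is a single connected region.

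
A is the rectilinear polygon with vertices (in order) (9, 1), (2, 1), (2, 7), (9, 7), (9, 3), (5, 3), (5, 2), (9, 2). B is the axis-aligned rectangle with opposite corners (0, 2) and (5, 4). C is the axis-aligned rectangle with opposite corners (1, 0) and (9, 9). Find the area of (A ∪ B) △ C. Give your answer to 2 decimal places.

34.00

|A ∪ B| = 42.
|(A ∪ B) ∩ C| = 40.
|(A ∪ B) △ C| = 42 + 72 − 80 = 34.00.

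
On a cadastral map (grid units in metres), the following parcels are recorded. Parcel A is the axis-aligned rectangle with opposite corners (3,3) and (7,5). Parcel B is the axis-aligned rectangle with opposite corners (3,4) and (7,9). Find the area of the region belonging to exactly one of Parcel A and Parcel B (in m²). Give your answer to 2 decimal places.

|Parcel A∩Parcel B|: x∈[3,7], y∈[4,5] → 4·1 = 4.
|Parcel A △ Parcel B| = |Parcel A| + |Parcel B| − 2·|Parcel A∩Parcel B| = 8 + 20 − 8 = 20.00.

20.00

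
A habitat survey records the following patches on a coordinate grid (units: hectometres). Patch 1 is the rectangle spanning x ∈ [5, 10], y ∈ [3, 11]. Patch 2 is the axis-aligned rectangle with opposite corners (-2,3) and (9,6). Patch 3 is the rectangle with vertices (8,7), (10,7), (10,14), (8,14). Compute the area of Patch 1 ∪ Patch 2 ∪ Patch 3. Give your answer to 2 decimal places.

By inclusion–exclusion:
Individual areas: |Patch 1| = 40, |Patch 2| = 33, |Patch 3| = 14.
|Patch 1∩Patch 2|: x∈[5,9], y∈[3,6] → 4·3 = 12.
|Patch 1∩Patch 3|: x∈[8,10], y∈[7,11] → 2·4 = 8.
|Patch 2∩Patch 3| = 0 (no overlap).
|Patch 1∩Patch 2∩Patch 3| = 0.
|Patch 1 ∪ Patch 2 ∪ Patch 3| = 87 − 20 + 0 = 67.00.

67.00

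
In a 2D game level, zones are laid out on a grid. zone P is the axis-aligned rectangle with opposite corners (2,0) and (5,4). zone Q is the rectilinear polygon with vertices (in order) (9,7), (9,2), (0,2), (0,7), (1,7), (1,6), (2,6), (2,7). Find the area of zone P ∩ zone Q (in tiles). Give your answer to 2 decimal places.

6.00

The intersection is the polygon with vertices (2,4), (5,4), (5,2), (2,2).
By the shoelace formula its area is 6.00.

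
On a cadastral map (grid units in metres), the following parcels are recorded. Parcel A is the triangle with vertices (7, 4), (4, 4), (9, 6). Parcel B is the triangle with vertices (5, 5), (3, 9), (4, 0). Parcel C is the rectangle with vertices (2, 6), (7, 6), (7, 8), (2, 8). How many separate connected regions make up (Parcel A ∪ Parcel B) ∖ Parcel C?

2

(Parcel A ∪ Parcel B) ∖ Parcel C splits into 2 disjoint pieces (area 8.1109, area 0.1944).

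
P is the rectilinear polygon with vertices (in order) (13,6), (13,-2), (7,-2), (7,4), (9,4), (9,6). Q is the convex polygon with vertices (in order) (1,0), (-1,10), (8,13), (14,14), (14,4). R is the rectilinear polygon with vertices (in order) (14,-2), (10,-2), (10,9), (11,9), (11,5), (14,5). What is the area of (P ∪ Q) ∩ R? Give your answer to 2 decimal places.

26.15

The region (P ∪ Q) ∩ R is the polygon with vertices (10,-2), (10,9), (11,9), (11,5), (14,5), (14,4), (13,3.692), (13,-2).
By the shoelace formula its area is 26.15.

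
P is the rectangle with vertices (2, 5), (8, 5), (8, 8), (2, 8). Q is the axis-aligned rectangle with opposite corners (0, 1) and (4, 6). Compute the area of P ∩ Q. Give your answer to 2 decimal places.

2.00

|P∩Q|: x∈[2,4], y∈[5,6] → 2·1 = 2.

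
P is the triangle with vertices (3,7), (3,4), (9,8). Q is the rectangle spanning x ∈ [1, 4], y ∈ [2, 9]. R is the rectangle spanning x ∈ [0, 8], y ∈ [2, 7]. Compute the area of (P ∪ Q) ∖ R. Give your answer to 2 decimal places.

|P ∪ Q| = 27.25.
|(P ∪ Q) ∩ R| = 19.0833.
|(P ∪ Q) ∖ R| = 27.25 − 19.0833 = 8.17.

8.17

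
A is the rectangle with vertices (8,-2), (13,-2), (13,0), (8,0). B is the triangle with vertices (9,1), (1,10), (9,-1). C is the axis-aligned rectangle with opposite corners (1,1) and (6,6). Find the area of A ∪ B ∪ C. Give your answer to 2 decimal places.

By inclusion–exclusion:
Individual areas: |A| = 10, |B| = 8, |C| = 25.
|A∩B| = 0.3636.
|A∩C| = 0 (no overlap).
|B∩C| = 1.8321.
|A∩B∩C| = 0.
|A ∪ B ∪ C| = 43 − 2.1957 + 0 = 40.80.

40.80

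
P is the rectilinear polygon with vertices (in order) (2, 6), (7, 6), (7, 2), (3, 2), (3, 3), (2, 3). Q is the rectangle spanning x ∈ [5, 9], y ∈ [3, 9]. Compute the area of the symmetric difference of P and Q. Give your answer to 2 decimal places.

31.00

|P| = 19, |Q| = 24, |P∩Q| = 6.
|P △ Q| = |P| + |Q| − 2·|P∩Q| = 19 + 24 − 12 = 31.00.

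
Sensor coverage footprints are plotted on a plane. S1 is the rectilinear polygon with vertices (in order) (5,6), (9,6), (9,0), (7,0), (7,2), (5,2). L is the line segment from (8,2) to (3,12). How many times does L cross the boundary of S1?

The segment meets the boundary at (6,6).

1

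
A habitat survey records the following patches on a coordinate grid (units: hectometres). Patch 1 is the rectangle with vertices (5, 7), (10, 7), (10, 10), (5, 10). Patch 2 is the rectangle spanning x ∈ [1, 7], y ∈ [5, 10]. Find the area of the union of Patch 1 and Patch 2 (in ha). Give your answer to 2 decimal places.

39.00

By inclusion–exclusion:
Individual areas: |Patch 1| = 15, |Patch 2| = 30.
|Patch 1∩Patch 2|: x∈[5,7], y∈[7,10] → 2·3 = 6.
|Patch 1 ∪ Patch 2| = 45 − 6 = 39.00.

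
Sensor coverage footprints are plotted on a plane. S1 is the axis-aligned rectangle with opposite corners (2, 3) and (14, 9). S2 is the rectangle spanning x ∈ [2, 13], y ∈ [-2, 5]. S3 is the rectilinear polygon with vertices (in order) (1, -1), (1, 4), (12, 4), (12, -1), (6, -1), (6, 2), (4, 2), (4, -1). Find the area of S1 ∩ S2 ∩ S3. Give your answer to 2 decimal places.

The intersection is the polygon with vertices (2,3), (2,4), (12,4), (12,3).
By the shoelace formula its area is 10.00.

10.00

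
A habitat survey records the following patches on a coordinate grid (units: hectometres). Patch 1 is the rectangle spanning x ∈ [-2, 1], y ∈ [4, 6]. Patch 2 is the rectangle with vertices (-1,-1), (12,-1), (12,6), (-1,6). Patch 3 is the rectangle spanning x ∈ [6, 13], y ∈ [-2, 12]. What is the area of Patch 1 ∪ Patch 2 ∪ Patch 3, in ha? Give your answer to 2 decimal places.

149.00

By inclusion–exclusion:
Individual areas: |Patch 1| = 6, |Patch 2| = 91, |Patch 3| = 98.
|Patch 1∩Patch 2|: x∈[-1,1], y∈[4,6] → 2·2 = 4.
|Patch 1∩Patch 3| = 0 (no overlap).
|Patch 2∩Patch 3|: x∈[6,12], y∈[-1,6] → 6·7 = 42.
|Patch 1∩Patch 2∩Patch 3| = 0.
|Patch 1 ∪ Patch 2 ∪ Patch 3| = 195 − 46 + 0 = 149.00.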